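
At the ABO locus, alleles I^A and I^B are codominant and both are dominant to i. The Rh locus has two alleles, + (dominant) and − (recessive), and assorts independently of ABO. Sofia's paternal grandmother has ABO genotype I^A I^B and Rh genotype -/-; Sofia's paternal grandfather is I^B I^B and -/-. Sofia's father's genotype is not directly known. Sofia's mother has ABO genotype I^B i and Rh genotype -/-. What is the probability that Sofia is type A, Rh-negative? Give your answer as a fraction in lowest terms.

Sofia's father's ABO genotype from I^A I^B × I^B I^B: 1/2 I^A I^B, 1/2 I^B I^B.
Crossing each possibility with the mother I^B i and summing P(type A): 1/2·1/4 + 1/2·0 = 1/8.
Similarly for Rh via the father's Rh distribution: P(Rh-) = 1.
Independent loci: 1/8 × 1 = 1/8.

1/8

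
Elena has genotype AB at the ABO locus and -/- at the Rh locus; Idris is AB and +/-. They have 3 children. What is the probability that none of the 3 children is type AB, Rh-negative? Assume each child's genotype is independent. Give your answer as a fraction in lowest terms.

27/64

ABO cross AB × AB → 1/4 A, 1/4 B, 1/2 AB.
Rh cross -/- × +/- → 1/2 Rh+, 1/2 Rh-; so P(type AB, Rh-negative) = 1/2 × 1/2 = 1/4 per child.
P(not type AB, Rh-negative) = 3/4 for one child; (3/4)^3 = 27/64.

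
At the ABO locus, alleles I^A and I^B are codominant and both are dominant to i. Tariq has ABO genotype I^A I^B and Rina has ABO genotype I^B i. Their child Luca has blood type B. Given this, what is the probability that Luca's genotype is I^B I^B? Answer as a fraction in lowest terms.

Cross I^A I^B × I^B i → 1/4 I^A I^B, 1/4 I^A i, 1/4 I^B I^B, 1/4 I^B i.
Type-B genotypes among offspring: I^B I^B (1/4), I^B i (1/4); total 1/2.
P(I^B I^B | type B) = (1/4) / (1/2) = 1/2.

1/2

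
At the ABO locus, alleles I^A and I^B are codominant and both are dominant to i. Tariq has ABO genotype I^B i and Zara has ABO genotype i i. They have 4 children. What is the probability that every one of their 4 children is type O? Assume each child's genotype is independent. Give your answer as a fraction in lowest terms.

1/16

ABO cross I^B i × i i → 1/2 O, 1/2 B.
So P(type O) = 1/2 per child.
All 4 independent: (1/2)^4 = 1/16.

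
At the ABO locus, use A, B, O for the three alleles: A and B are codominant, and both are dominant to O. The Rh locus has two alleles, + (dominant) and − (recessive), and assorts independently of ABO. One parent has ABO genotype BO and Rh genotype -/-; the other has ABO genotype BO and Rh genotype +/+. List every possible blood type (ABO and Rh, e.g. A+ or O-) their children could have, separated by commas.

Gametes from BO × BO give offspring ABO genotypes BB, BO, OO, i.e. phenotypes O, B.
Rh cross -/- × +/+ → phenotypes Rh+.
Combining independently: O+, B+.

O+, B+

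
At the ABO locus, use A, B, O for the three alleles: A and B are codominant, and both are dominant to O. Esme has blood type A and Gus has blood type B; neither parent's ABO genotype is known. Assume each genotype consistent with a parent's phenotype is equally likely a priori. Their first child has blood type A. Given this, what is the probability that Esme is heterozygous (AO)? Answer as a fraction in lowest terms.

Possible genotypes: Esme ∈ {AA, AO}; Gus ∈ {BB, BO}.
Weight each parental genotype pair by prior × P(type-A child):
  AA × BO: posterior weight 2/3.
  AO × BO: posterior weight 1/3.
Sum the posterior weight over pairs where Esme is AO: 1/3.

1/3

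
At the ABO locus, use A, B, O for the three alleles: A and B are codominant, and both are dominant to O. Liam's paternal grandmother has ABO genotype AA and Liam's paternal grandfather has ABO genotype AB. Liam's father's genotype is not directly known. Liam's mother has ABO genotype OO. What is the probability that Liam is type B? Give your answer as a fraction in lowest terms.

1/4

Liam's father's ABO genotype from AA × AB: 1/2 AA, 1/2 AB.
Crossing each possibility with the mother OO and summing P(type B): 1/2·0 + 1/2·1/2 = 1/4.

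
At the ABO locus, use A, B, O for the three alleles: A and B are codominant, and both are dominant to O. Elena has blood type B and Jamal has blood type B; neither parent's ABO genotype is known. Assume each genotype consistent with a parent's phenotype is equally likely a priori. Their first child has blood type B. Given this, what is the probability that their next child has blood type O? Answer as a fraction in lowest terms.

Possible genotypes: Elena ∈ {BB, BO}; Jamal ∈ {BB, BO}.
Weight each parental genotype pair by prior × P(type-B child):
  BB × BB: posterior weight 4/15; P(next child type O) = 0.
  BB × BO: posterior weight 4/15; P(next child type O) = 0.
  BO × BB: posterior weight 4/15; P(next child type O) = 0.
  BO × BO: posterior weight 1/5; P(next child type O) = 1/4.
Weighted sum = 1/20.

1/20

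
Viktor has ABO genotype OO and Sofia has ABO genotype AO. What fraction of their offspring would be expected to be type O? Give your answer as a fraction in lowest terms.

ABO cross OO × AO → offspring phenotypes: 1/2 O, 1/2 A.
So P(type O) = 1/2.

1/2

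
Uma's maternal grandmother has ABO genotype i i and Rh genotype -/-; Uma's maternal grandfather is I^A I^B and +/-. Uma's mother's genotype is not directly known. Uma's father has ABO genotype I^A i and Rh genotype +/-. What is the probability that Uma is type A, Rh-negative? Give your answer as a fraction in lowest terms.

3/16

Uma's mother's ABO genotype from i i × I^A I^B: 1/2 I^A i, 1/2 I^B i.
Crossing each possibility with the father I^A i and summing P(type A): 1/2·3/4 + 1/2·1/4 = 1/2.
Similarly for Rh via the mother's Rh distribution: P(Rh-) = 3/8.
Independent loci: 1/2 × 3/8 = 3/16.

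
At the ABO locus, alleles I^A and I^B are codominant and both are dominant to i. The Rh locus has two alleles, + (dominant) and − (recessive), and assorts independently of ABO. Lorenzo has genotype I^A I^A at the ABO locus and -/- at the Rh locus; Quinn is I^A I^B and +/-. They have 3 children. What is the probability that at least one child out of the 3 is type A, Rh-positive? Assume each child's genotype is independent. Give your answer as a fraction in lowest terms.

ABO cross I^A I^A × I^A I^B → 1/2 A, 1/2 AB.
Rh cross -/- × +/- → 1/2 Rh+, 1/2 Rh-; so P(type A, Rh-positive) = 1/2 × 1/2 = 1/4 per child.
P(none) = (3/4)^3 = 27/64; P(at least one) = 1 − 27/64 = 37/64.

37/64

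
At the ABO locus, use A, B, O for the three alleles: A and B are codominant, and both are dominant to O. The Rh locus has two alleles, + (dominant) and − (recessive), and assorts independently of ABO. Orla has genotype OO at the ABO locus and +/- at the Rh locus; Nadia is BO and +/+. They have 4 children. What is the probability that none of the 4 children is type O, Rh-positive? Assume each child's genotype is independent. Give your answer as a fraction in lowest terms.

ABO cross OO × BO → 1/2 O, 1/2 B.
Rh cross +/- × +/+ → 1 Rh+; so P(type O, Rh-positive) = 1/2 × 1 = 1/2 per child.
P(not type O, Rh-positive) = 1/2 for one child; (1/2)^4 = 1/16.

1/16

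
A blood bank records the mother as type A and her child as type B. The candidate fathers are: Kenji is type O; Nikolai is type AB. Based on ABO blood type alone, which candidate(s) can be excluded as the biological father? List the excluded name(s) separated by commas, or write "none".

A candidate is excluded only if no genotype consistent with his phenotype could produce a type B child with a type A mother.
Kenji (type O): no genotype consistent with that phenotype can produce a type-B child with a type-A mother.

Kenji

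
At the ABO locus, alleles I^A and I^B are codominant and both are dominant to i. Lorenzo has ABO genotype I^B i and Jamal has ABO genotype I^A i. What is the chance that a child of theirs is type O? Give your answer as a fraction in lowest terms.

ABO cross I^B i × I^A i → offspring phenotypes: 1/4 O, 1/4 A, 1/4 B, 1/4 AB.
So P(type O) = 1/4.

1/4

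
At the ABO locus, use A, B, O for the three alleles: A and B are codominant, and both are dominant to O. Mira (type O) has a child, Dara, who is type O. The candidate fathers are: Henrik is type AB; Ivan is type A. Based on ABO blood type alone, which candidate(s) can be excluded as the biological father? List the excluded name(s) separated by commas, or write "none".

Henrik

A candidate is excluded only if no genotype consistent with his phenotype could produce a type O child with a type O mother.
Henrik (type AB): no genotype consistent with that phenotype can produce a type-O child with a type-O mother.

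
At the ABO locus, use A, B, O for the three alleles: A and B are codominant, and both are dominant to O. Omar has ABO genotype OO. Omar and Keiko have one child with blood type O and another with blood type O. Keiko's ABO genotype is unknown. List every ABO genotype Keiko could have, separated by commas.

AO, BO, OO

For each candidate genotype of Keiko, check whether crossing it with OO can produce every observed child phenotype.
  AA → possible child types {A} ✗
  AB → possible child types {A, B} ✗
  AO → possible child types {O, A} ✓
  BB → possible child types {B} ✗
  BO → possible child types {O, B} ✓
  OO → possible child types {O} ✓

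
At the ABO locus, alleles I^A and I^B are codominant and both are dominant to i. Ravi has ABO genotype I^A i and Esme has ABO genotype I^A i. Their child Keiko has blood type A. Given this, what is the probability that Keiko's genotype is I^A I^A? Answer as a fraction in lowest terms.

Cross I^A i × I^A i → 1/4 I^A I^A, 1/2 I^A i, 1/4 i i.
Type-A genotypes among offspring: I^A I^A (1/4), I^A i (1/2); total 3/4.
P(I^A I^A | type A) = (1/4) / (3/4) = 1/3.

1/3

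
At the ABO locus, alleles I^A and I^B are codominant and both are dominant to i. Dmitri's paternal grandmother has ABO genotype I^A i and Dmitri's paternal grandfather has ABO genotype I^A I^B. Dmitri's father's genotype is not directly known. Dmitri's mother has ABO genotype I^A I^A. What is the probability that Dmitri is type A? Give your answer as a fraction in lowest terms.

Dmitri's father's ABO genotype from I^A i × I^A I^B: 1/4 I^A I^A, 1/4 I^A I^B, 1/4 I^A i, 1/4 I^B i.
Crossing each possibility with the mother I^A I^A and summing P(type A): 1/4·1 + 1/4·1/2 + 1/4·1 + 1/4·1/2 = 3/4.

3/4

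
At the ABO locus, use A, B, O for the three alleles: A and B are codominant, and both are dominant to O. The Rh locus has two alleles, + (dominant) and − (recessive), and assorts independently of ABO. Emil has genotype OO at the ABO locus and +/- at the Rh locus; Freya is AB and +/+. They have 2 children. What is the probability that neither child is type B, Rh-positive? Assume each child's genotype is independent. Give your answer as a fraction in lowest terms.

ABO cross OO × AB → 1/2 A, 1/2 B.
Rh cross +/- × +/+ → 1 Rh+; so P(type B, Rh-positive) = 1/2 × 1 = 1/2 per child.
P(not type B, Rh-positive) = 1/2 for one child; (1/2)^2 = 1/4.

1/4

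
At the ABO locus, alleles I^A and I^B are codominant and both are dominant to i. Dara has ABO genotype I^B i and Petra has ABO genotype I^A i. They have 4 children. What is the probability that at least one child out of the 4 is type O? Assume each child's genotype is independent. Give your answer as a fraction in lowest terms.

ABO cross I^B i × I^A i → 1/4 O, 1/4 A, 1/4 B, 1/4 AB.
So P(type O) = 1/4 per child.
P(none) = (3/4)^4 = 81/256; P(at least one) = 1 − 81/256 = 175/256.

175/256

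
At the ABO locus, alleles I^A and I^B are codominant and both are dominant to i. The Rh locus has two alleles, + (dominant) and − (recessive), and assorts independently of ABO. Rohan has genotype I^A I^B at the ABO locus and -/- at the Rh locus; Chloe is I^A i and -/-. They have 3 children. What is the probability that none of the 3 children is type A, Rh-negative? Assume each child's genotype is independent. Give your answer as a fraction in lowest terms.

1/8

ABO cross I^A I^B × I^A i → 1/2 A, 1/4 B, 1/4 AB.
Rh cross -/- × -/- → 1 Rh-; so P(type A, Rh-negative) = 1/2 × 1 = 1/2 per child.
P(not type A, Rh-negative) = 1/2 for one child; (1/2)^3 = 1/8.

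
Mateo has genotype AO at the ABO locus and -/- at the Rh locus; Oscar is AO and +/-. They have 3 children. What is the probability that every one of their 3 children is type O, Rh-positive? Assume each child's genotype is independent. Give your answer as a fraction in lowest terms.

ABO cross AO × AO → 1/4 O, 3/4 A.
Rh cross -/- × +/- → 1/2 Rh+, 1/2 Rh-; so P(type O, Rh-positive) = 1/4 × 1/2 = 1/8 per child.
All 3 independent: (1/8)^3 = 1/512.

1/512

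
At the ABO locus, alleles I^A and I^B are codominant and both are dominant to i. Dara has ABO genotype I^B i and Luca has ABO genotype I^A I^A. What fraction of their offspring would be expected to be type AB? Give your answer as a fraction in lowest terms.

1/2

ABO cross I^B i × I^A I^A → offspring phenotypes: 1/2 A, 1/2 AB.
So P(type AB) = 1/2.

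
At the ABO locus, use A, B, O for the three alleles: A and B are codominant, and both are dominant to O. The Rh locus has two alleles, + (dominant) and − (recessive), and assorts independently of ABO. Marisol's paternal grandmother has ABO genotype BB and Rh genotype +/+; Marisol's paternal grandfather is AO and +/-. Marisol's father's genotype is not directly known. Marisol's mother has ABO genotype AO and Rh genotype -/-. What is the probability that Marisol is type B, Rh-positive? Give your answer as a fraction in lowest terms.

3/16

Marisol's father's ABO genotype from BB × AO: 1/2 AB, 1/2 BO.
Crossing each possibility with the mother AO and summing P(type B): 1/2·1/4 + 1/2·1/4 = 1/4.
Similarly for Rh via the father's Rh distribution: P(Rh+) = 3/4.
Independent loci: 1/4 × 3/4 = 3/16.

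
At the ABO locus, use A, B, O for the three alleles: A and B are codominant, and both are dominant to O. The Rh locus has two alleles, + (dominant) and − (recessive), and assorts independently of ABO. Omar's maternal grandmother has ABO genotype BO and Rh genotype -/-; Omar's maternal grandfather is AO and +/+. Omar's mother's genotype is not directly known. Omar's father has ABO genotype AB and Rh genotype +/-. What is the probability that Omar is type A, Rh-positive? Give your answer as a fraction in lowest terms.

9/32

Omar's mother's ABO genotype from BO × AO: 1/4 AB, 1/4 AO, 1/4 BO, 1/4 OO.
Crossing each possibility with the father AB and summing P(type A): 1/4·1/4 + 1/4·1/2 + 1/4·1/4 + 1/4·1/2 = 3/8.
Similarly for Rh via the mother's Rh distribution: P(Rh+) = 3/4.
Independent loci: 3/8 × 3/4 = 9/32.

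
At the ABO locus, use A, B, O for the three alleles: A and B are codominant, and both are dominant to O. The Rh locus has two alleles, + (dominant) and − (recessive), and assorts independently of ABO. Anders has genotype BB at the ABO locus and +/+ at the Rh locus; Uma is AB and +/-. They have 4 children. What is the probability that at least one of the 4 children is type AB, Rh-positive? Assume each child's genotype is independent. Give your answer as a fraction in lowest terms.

15/16

ABO cross BB × AB → 1/2 B, 1/2 AB.
Rh cross +/+ × +/- → 1 Rh+; so P(type AB, Rh-positive) = 1/2 × 1 = 1/2 per child.
P(none) = (1/2)^4 = 1/16; P(at least one) = 1 − 1/16 = 15/16.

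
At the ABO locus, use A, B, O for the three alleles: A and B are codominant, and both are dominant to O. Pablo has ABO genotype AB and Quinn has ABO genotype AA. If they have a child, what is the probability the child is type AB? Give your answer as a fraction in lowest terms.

ABO cross AB × AA → offspring phenotypes: 1/2 A, 1/2 AB.
So P(type AB) = 1/2.

1/2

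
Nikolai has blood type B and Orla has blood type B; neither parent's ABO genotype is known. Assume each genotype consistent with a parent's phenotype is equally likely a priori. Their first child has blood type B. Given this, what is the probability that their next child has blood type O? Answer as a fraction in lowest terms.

1/20

Possible genotypes: Nikolai ∈ {I^B I^B, I^B i}; Orla ∈ {I^B I^B, I^B i}.
Weight each parental genotype pair by prior × P(type-B child):
  I^B I^B × I^B I^B: posterior weight 4/15; P(next child type O) = 0.
  I^B I^B × I^B i: posterior weight 4/15; P(next child type O) = 0.
  I^B i × I^B I^B: posterior weight 4/15; P(next child type O) = 0.
  I^B i × I^B i: posterior weight 1/5; P(next child type O) = 1/4.
Weighted sum = 1/20.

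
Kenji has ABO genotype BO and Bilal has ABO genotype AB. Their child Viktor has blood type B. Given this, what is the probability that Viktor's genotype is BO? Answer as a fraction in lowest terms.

Cross BO × AB → 1/4 AB, 1/4 AO, 1/4 BB, 1/4 BO.
Type-B genotypes among offspring: BB (1/4), BO (1/4); total 1/2.
P(BO | type B) = (1/4) / (1/2) = 1/2.

1/2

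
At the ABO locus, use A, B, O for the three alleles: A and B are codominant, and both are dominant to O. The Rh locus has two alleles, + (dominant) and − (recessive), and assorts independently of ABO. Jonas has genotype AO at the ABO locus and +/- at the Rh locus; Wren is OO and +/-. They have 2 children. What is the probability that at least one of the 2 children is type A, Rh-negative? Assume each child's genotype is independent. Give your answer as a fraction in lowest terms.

15/64

ABO cross AO × OO → 1/2 O, 1/2 A.
Rh cross +/- × +/- → 3/4 Rh+, 1/4 Rh-; so P(type A, Rh-negative) = 1/2 × 1/4 = 1/8 per child.
P(none) = (7/8)^2 = 49/64; P(at least one) = 1 − 49/64 = 15/64.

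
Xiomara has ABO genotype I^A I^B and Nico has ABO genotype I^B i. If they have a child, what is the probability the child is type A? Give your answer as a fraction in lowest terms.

1/4

ABO cross I^A I^B × I^B i → offspring phenotypes: 1/4 A, 1/2 B, 1/4 AB.
So P(type A) = 1/4.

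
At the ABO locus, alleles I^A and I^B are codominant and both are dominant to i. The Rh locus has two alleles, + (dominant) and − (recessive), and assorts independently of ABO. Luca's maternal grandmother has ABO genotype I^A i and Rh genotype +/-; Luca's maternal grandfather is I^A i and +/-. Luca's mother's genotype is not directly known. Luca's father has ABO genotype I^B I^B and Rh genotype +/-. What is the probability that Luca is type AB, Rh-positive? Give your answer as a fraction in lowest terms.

3/8

Luca's mother's ABO genotype from I^A i × I^A i: 1/4 I^A I^A, 1/2 I^A i, 1/4 i i.
Crossing each possibility with the father I^B I^B and summing P(type AB): 1/4·1 + 1/2·1/2 + 1/4·0 = 1/2.
Similarly for Rh via the mother's Rh distribution: P(Rh+) = 3/4.
Independent loci: 1/2 × 3/4 = 3/8.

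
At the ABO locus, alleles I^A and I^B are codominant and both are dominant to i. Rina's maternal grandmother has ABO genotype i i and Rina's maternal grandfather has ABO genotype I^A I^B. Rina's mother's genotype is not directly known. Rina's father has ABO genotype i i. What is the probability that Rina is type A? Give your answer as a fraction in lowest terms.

1/4

Rina's mother's ABO genotype from i i × I^A I^B: 1/2 I^A i, 1/2 I^B i.
Crossing each possibility with the father i i and summing P(type A): 1/2·1/2 + 1/2·0 = 1/4.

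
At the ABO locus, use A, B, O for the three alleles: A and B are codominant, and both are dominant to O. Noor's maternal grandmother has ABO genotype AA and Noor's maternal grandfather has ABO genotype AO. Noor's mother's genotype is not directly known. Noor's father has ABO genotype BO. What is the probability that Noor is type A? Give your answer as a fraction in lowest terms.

3/8

Noor's mother's ABO genotype from AA × AO: 1/2 AA, 1/2 AO.
Crossing each possibility with the father BO and summing P(type A): 1/2·1/2 + 1/2·1/4 = 3/8.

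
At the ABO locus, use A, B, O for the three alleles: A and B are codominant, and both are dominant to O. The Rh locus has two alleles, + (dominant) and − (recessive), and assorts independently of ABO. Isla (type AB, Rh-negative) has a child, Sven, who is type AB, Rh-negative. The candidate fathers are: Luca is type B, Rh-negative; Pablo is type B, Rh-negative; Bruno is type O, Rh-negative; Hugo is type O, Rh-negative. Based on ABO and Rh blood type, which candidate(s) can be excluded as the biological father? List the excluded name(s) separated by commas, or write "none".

A candidate is excluded only if no genotype consistent with his phenotype could produce a type AB, Rh-negative child with a type AB, Rh-negative mother.
Bruno (type O, Rh-): no genotype consistent with that phenotype can produce a type-AB Rh- child with a type-AB mother.
Hugo (type O, Rh-): no genotype consistent with that phenotype can produce a type-AB Rh- child with a type-AB mother.

Bruno, Hugo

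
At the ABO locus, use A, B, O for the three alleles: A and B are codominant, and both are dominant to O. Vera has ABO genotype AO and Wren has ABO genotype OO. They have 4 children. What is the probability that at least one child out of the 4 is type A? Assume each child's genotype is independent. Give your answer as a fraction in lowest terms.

ABO cross AO × OO → 1/2 O, 1/2 A.
So P(type A) = 1/2 per child.
P(none) = (1/2)^4 = 1/16; P(at least one) = 1 − 1/16 = 15/16.

15/16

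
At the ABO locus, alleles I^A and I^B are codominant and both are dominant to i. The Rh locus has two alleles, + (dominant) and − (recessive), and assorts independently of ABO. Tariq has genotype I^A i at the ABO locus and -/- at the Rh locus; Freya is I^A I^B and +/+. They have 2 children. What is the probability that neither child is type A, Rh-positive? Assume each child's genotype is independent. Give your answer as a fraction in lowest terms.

1/4

ABO cross I^A i × I^A I^B → 1/2 A, 1/4 B, 1/4 AB.
Rh cross -/- × +/+ → 1 Rh+; so P(type A, Rh-positive) = 1/2 × 1 = 1/2 per child.
P(not type A, Rh-positive) = 1/2 for one child; (1/2)^2 = 1/4.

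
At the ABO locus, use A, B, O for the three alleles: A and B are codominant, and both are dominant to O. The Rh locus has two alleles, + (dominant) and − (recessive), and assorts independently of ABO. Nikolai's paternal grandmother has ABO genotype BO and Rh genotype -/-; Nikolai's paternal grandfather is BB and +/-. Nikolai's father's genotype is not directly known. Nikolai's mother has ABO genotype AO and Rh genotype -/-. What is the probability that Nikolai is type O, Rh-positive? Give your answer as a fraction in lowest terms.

1/32

Nikolai's father's ABO genotype from BO × BB: 1/2 BB, 1/2 BO.
Crossing each possibility with the mother AO and summing P(type O): 1/2·0 + 1/2·1/4 = 1/8.
Similarly for Rh via the father's Rh distribution: P(Rh+) = 1/4.
Independent loci: 1/8 × 1/4 = 1/32.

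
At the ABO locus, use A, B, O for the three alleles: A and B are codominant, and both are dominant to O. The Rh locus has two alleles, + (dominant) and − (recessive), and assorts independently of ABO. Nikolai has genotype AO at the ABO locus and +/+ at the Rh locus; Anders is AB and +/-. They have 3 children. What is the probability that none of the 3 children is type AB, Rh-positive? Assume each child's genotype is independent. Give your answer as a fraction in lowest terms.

ABO cross AO × AB → 1/2 A, 1/4 B, 1/4 AB.
Rh cross +/+ × +/- → 1 Rh+; so P(type AB, Rh-positive) = 1/4 × 1 = 1/4 per child.
P(not type AB, Rh-positive) = 3/4 for one child; (3/4)^3 = 27/64.

27/64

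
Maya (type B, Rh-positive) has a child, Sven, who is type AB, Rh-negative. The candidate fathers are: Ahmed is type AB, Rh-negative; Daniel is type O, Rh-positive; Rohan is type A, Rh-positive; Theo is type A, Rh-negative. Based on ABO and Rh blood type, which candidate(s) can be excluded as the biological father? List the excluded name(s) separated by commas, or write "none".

A candidate is excluded only if no genotype consistent with his phenotype could produce a type AB, Rh-negative child with a type B, Rh-positive mother.
Daniel (type O, Rh+): no genotype consistent with that phenotype can produce a type-AB Rh- child with a type-B mother.

Daniel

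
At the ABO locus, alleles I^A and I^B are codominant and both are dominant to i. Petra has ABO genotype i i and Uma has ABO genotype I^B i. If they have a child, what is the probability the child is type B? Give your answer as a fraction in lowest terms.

1/2

ABO cross i i × I^B i → offspring phenotypes: 1/2 O, 1/2 B.
So P(type B) = 1/2.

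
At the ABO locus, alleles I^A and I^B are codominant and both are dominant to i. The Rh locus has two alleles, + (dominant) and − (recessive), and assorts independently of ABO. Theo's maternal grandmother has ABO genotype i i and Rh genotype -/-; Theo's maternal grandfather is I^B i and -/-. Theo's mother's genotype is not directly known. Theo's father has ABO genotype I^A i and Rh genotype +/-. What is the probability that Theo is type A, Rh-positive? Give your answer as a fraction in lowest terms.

Theo's mother's ABO genotype from i i × I^B i: 1/2 I^B i, 1/2 i i.
Crossing each possibility with the father I^A i and summing P(type A): 1/2·1/4 + 1/2·1/2 = 3/8.
Similarly for Rh via the mother's Rh distribution: P(Rh+) = 1/2.
Independent loci: 3/8 × 1/2 = 3/16.

3/16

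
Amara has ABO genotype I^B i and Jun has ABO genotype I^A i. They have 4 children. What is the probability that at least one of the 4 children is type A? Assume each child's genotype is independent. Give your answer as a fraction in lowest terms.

175/256

ABO cross I^B i × I^A i → 1/4 O, 1/4 A, 1/4 B, 1/4 AB.
So P(type A) = 1/4 per child.
P(none) = (3/4)^4 = 81/256; P(at least one) = 1 − 81/256 = 175/256.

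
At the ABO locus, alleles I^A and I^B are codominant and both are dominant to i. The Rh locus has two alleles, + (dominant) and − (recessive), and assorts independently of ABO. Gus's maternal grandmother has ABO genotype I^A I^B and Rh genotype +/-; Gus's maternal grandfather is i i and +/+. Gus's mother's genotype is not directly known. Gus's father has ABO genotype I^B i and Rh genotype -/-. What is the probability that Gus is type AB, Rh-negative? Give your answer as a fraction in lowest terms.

Gus's mother's ABO genotype from I^A I^B × i i: 1/2 I^A i, 1/2 I^B i.
Crossing each possibility with the father I^B i and summing P(type AB): 1/2·1/4 + 1/2·0 = 1/8.
Similarly for Rh via the mother's Rh distribution: P(Rh-) = 1/4.
Independent loci: 1/8 × 1/4 = 1/32.

1/32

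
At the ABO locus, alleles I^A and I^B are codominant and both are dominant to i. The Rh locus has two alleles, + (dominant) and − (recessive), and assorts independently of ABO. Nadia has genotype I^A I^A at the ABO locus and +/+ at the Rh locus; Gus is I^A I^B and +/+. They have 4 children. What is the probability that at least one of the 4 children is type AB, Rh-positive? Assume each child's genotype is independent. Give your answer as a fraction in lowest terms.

15/16

ABO cross I^A I^A × I^A I^B → 1/2 A, 1/2 AB.
Rh cross +/+ × +/+ → 1 Rh+; so P(type AB, Rh-positive) = 1/2 × 1 = 1/2 per child.
P(none) = (1/2)^4 = 1/16; P(at least one) = 1 − 1/16 = 15/16.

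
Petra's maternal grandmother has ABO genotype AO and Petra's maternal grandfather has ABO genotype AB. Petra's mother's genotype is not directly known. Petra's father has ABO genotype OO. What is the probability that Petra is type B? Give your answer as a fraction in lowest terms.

1/4

Petra's mother's ABO genotype from AO × AB: 1/4 AA, 1/4 AB, 1/4 AO, 1/4 BO.
Crossing each possibility with the father OO and summing P(type B): 1/4·0 + 1/4·1/2 + 1/4·0 + 1/4·1/2 = 1/4.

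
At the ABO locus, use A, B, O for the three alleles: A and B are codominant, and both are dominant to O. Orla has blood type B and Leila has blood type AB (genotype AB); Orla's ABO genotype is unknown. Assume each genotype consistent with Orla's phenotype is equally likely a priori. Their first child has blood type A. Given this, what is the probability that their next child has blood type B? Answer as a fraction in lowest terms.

1/2

Possible genotypes: Orla ∈ {BB, BO}; Leila ∈ {AB}.
Weight each parental genotype pair by prior × P(type-A child):
  BO × AB: posterior weight 1; P(next child type B) = 1/2.
Weighted sum = 1/2.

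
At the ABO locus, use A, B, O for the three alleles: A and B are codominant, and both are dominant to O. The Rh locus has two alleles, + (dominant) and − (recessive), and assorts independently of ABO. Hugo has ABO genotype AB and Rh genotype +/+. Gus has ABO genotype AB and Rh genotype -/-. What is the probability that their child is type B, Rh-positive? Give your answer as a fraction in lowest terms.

1/4

ABO cross AB × AB → offspring phenotypes: 1/4 A, 1/4 B, 1/2 AB.
Rh cross +/+ × -/- → 1 Rh+.
Independent loci: P(type B, Rh-positive) = 1/4 × 1 = 1/4.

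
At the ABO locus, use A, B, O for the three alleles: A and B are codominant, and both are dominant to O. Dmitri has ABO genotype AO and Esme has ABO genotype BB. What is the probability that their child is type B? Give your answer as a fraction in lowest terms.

ABO cross AO × BB → offspring phenotypes: 1/2 B, 1/2 AB.
So P(type B) = 1/2.

1/2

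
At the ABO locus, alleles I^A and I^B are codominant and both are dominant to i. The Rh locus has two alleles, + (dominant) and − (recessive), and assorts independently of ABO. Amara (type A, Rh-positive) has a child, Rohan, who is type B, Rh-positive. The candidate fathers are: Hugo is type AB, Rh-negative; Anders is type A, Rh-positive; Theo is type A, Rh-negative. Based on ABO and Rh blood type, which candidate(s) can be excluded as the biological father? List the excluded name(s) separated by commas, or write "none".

A candidate is excluded only if no genotype consistent with his phenotype could produce a type B, Rh-positive child with a type A, Rh-positive mother.
Anders (type A, Rh+): no genotype consistent with that phenotype can produce a type-B Rh+ child with a type-A mother.
Theo (type A, Rh-): no genotype consistent with that phenotype can produce a type-B Rh+ child with a type-A mother.

Anders, Theo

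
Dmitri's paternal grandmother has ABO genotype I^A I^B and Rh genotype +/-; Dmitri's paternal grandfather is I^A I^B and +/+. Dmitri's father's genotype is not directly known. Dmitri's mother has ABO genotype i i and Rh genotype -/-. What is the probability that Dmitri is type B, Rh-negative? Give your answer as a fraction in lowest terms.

Dmitri's father's ABO genotype from I^A I^B × I^A I^B: 1/4 I^A I^A, 1/2 I^A I^B, 1/4 I^B I^B.
Crossing each possibility with the mother i i and summing P(type B): 1/4·0 + 1/2·1/2 + 1/4·1 = 1/2.
Similarly for Rh via the father's Rh distribution: P(Rh-) = 1/4.
Independent loci: 1/2 × 1/4 = 1/8.

1/8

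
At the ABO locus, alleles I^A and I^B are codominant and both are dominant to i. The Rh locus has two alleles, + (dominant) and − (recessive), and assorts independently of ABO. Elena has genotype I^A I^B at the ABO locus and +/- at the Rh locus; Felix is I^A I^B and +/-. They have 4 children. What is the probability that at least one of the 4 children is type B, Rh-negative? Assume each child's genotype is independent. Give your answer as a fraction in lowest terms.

14911/65536

ABO cross I^A I^B × I^A I^B → 1/4 A, 1/4 B, 1/2 AB.
Rh cross +/- × +/- → 3/4 Rh+, 1/4 Rh-; so P(type B, Rh-negative) = 1/4 × 1/4 = 1/16 per child.
P(none) = (15/16)^4 = 50625/65536; P(at least one) = 1 − 50625/65536 = 14911/65536.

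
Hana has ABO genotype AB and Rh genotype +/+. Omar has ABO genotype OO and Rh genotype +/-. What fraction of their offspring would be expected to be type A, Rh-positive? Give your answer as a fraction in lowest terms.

1/2

ABO cross AB × OO → offspring phenotypes: 1/2 A, 1/2 B.
Rh cross +/+ × +/- → 1 Rh+.
Independent loci: P(type A, Rh-positive) = 1/2 × 1 = 1/2.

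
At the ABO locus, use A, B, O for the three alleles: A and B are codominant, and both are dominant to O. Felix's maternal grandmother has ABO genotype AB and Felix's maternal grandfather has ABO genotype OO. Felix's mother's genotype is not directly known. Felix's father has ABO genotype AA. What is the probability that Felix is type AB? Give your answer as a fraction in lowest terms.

Felix's mother's ABO genotype from AB × OO: 1/2 AO, 1/2 BO.
Crossing each possibility with the father AA and summing P(type AB): 1/2·0 + 1/2·1/2 = 1/4.

1/4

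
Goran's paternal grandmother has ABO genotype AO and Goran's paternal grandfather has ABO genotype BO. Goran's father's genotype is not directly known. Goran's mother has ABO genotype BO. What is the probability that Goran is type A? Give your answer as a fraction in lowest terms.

Goran's father's ABO genotype from AO × BO: 1/4 AB, 1/4 AO, 1/4 BO, 1/4 OO.
Crossing each possibility with the mother BO and summing P(type A): 1/4·1/4 + 1/4·1/4 + 1/4·0 + 1/4·0 = 1/8.

1/8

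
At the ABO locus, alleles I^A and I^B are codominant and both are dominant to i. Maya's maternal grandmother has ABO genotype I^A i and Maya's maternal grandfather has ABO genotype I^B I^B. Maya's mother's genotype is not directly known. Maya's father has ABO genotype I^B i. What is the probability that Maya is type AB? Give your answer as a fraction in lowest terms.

1/8

Maya's mother's ABO genotype from I^A i × I^B I^B: 1/2 I^A I^B, 1/2 I^B i.
Crossing each possibility with the father I^B i and summing P(type AB): 1/2·1/4 + 1/2·0 = 1/8.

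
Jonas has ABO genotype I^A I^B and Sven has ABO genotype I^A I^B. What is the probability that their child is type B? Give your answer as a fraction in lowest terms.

ABO cross I^A I^B × I^A I^B → offspring phenotypes: 1/4 A, 1/4 B, 1/2 AB.
So P(type B) = 1/4.

1/4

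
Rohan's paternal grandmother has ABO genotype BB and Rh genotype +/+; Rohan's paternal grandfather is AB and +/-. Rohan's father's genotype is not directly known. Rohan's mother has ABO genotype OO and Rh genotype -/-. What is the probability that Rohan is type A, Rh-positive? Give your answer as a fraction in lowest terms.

Rohan's father's ABO genotype from BB × AB: 1/2 AB, 1/2 BB.
Crossing each possibility with the mother OO and summing P(type A): 1/2·1/2 + 1/2·0 = 1/4.
Similarly for Rh via the father's Rh distribution: P(Rh+) = 3/4.
Independent loci: 1/4 × 3/4 = 3/16.

3/16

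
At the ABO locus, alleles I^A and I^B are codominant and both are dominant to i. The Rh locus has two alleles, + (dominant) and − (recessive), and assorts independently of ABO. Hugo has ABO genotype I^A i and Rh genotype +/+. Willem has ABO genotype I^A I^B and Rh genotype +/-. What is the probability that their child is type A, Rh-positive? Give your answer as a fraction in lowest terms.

ABO cross I^A i × I^A I^B → offspring phenotypes: 1/2 A, 1/4 B, 1/4 AB.
Rh cross +/+ × +/- → 1 Rh+.
Independent loci: P(type A, Rh-positive) = 1/2 × 1 = 1/2.

1/2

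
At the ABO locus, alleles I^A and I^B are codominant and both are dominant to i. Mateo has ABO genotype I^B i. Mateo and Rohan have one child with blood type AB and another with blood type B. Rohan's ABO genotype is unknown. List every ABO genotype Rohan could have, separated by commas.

I^A I^B, I^A i

For each candidate genotype of Rohan, check whether crossing it with I^B i can produce every observed child phenotype.
  I^A I^A → possible child types {A, AB} ✗
  I^A I^B → possible child types {A, B, AB} ✓
  I^A i → possible child types {O, A, B, AB} ✓
  I^B I^B → possible child types {B} ✗
  I^B i → possible child types {O, B} ✗
  i i → possible child types {O, B} ✗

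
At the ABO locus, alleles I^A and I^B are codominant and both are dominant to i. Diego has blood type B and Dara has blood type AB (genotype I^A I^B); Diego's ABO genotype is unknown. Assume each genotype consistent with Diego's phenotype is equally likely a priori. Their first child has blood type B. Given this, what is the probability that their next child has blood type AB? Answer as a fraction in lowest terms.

Possible genotypes: Diego ∈ {I^B I^B, I^B i}; Dara ∈ {I^A I^B}.
Weight each parental genotype pair by prior × P(type-B child):
  I^B I^B × I^A I^B: posterior weight 1/2; P(next child type AB) = 1/2.
  I^B i × I^A I^B: posterior weight 1/2; P(next child type AB) = 1/4.
Weighted sum = 3/8.

3/8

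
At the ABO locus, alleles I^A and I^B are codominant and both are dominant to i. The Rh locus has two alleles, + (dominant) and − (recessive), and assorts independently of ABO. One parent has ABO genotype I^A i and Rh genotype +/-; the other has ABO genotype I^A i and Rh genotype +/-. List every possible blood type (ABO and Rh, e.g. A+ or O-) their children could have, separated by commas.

O+, O-, A+, A-

Gametes from I^A i × I^A i give offspring ABO genotypes I^A I^A, I^A i, i i, i.e. phenotypes O, A.
Rh cross +/- × +/- → phenotypes Rh+, Rh-.
Combining independently: O+, O-, A+, A-.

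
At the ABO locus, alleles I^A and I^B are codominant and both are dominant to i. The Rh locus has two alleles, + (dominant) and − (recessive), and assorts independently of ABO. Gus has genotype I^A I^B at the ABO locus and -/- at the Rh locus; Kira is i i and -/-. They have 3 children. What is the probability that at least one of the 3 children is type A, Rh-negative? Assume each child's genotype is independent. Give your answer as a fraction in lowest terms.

7/8

ABO cross I^A I^B × i i → 1/2 A, 1/2 B.
Rh cross -/- × -/- → 1 Rh-; so P(type A, Rh-negative) = 1/2 × 1 = 1/2 per child.
P(none) = (1/2)^3 = 1/8; P(at least one) = 1 − 1/8 = 7/8.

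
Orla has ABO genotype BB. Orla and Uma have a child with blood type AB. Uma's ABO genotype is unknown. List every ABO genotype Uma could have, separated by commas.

For each candidate genotype of Uma, check whether crossing it with BB can produce every observed child phenotype.
  AA → possible child types {AB} ✓
  AB → possible child types {B, AB} ✓
  AO → possible child types {B, AB} ✓
  BB → possible child types {B} ✗
  BO → possible child types {B} ✗
  OO → possible child types {B} ✗

AA, AB, AO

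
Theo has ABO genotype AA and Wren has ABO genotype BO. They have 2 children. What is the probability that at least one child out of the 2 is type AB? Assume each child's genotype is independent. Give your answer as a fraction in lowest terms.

3/4

ABO cross AA × BO → 1/2 A, 1/2 AB.
So P(type AB) = 1/2 per child.
P(none) = (1/2)^2 = 1/4; P(at least one) = 1 − 1/4 = 3/4.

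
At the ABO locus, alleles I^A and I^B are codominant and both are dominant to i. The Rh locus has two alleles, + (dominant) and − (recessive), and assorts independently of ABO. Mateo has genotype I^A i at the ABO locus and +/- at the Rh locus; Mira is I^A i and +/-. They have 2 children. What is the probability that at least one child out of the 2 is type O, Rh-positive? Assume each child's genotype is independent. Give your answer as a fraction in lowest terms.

ABO cross I^A i × I^A i → 1/4 O, 3/4 A.
Rh cross +/- × +/- → 3/4 Rh+, 1/4 Rh-; so P(type O, Rh-positive) = 1/4 × 3/4 = 3/16 per child.
P(none) = (13/16)^2 = 169/256; P(at least one) = 1 − 169/256 = 87/256.

87/256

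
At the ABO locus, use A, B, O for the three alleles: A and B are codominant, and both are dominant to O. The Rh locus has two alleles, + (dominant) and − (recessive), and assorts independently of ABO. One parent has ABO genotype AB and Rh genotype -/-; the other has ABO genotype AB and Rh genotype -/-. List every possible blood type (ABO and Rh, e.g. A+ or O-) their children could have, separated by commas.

Gametes from AB × AB give offspring ABO genotypes AA, AB, BB, i.e. phenotypes A, B, AB.
Rh cross -/- × -/- → phenotypes Rh-.
Combining independently: A-, B-, AB-.

A-, B-, AB-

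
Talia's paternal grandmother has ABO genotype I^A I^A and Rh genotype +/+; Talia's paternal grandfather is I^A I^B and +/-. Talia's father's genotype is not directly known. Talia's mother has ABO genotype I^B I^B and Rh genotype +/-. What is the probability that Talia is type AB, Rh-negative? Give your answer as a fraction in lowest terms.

Talia's father's ABO genotype from I^A I^A × I^A I^B: 1/2 I^A I^A, 1/2 I^A I^B.
Crossing each possibility with the mother I^B I^B and summing P(type AB): 1/2·1 + 1/2·1/2 = 3/4.
Similarly for Rh via the father's Rh distribution: P(Rh-) = 1/8.
Independent loci: 3/4 × 1/8 = 3/32.

3/32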